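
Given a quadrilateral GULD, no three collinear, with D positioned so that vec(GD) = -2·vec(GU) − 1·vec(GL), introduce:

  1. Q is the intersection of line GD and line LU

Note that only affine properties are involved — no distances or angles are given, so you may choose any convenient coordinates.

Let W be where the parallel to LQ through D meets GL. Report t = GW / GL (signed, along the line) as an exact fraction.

Assign G = (0, 0), U = (1, 0), L = (0, 1), D = (-2, -1) — the answer is frame-independent, so this choice is without loss of generality.
1. Q is the intersection of line GD and line LU ⇒ Q = (2/3, 1/3)
through D parallel to LQ: direction (2/3, -2/3); meets GL at W = (0, -3)
W = G + t·(L−G) with t = -3

t = -3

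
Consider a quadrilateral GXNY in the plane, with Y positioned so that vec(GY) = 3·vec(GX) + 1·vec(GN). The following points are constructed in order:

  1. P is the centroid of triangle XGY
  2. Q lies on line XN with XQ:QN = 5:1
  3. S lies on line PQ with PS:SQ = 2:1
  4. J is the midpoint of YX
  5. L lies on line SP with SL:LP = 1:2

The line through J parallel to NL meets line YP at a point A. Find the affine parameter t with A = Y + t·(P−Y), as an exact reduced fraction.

t = 69/104

Assign G = (0, 0), X = (1, 0), N = (0, 1), Y = (3, 1) — the answer is frame-independent, so this choice is without loss of generality.
1. P is the centroid of triangle XGY ⇒ P = (4/3, 1/3)
2. Q lies on line XN with XQ:QN = 5:1 ⇒ Q = (1/6, 5/6)
3. S lies on line PQ with PS:SQ = 2:1 ⇒ S = (5/9, 2/3)
4. J is the midpoint of YX ⇒ J = (2, 1/2)
5. L lies on line SP with SL:LP = 1:2 ⇒ L = (22/27, 5/9)
through J parallel to NL: direction (22/27, -4/9); meets YP at A = (197/104, 29/52)
A = Y + t·(P−Y) with t = 69/104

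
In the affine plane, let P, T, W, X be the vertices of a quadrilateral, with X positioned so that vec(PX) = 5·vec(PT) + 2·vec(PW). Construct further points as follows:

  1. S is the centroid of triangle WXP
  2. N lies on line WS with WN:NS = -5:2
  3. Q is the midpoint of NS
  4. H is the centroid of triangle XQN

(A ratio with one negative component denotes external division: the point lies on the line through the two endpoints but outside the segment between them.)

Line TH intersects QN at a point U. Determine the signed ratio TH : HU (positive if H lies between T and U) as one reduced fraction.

TH:HU = -4

Assign P = (0, 0), T = (1, 0), W = (0, 1), X = (5, 2) — the answer is frame-independent, so this choice is without loss of generality.
1. S is the centroid of triangle WXP ⇒ S = (5/3, 1)
2. N lies on line WS with WN:NS = -5:2 ⇒ N = (25/9, 1)
3. Q is the midpoint of NS ⇒ Q = (20/9, 1)
4. H is the centroid of triangle XQN ⇒ H = (10/3, 4/3)
line TH meets QN at U = (11/4, 1)
H = T + t·(U−T) with t = 4/3, so TH:HU = 4/3:-1/3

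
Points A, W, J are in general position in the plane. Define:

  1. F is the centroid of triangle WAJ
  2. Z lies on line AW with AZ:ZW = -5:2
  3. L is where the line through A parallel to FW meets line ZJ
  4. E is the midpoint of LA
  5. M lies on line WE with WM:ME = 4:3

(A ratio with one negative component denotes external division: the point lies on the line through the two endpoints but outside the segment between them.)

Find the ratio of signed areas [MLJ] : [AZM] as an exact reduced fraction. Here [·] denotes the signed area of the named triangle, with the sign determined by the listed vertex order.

[MLJ]:[AZM] = -48/25

Work in coordinates with A = (0, 0), W = (1, 0), J = (0, 1).
1. F is the centroid of triangle WAJ ⇒ F = (1/3, 1/3)
2. Z lies on line AW with AZ:ZW = -5:2 ⇒ Z = (5/3, 0)
3. L is where the line through A parallel to FW meets line ZJ ⇒ L = (10, -5)
4. E is the midpoint of LA ⇒ E = (5, -5/2)
5. M lies on line WE with WM:ME = 4:3 ⇒ M = (23/7, -10/7)
2·[MLJ] = 32/7, 2·[AZM] = -50/21
[MLJ]:[AZM] = 32/7:-50/21 = -48/25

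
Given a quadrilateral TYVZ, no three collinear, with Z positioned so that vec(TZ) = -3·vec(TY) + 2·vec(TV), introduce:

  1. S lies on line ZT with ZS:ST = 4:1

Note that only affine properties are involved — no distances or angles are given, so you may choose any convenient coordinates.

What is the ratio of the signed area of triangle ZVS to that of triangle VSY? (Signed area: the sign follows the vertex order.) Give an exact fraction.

Assign T = (0, 0), Y = (1, 0), V = (0, 1), Z = (-3, 2) — the answer is frame-independent, so this choice is without loss of generality.
1. S lies on line ZT with ZS:ST = 4:1 ⇒ S = (-3/5, 2/5)
2·[ZVS] = -12/5, 2·[VSY] = 6/5
[ZVS]:[VSY] = -12/5:6/5 = -2

[ZVS]:[VSY] = -2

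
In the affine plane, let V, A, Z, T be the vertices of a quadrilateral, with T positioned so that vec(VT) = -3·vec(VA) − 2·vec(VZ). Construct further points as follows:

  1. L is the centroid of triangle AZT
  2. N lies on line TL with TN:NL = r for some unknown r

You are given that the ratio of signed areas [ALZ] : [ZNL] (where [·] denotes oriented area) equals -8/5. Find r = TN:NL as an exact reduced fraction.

r = 3/5

Choose coordinates V = (0, 0), A = (1, 0), Z = (0, 1), T = (-3, -2).
1. L is the centroid of triangle AZT ⇒ L = (-2/3, -1/3)
2. With TN:NL = r, write λ = r/(r+1) so N = T + λ·(L−T); N is affine-linear in λ
Every point depending on N is an affine combination of N and λ-independent points, so each such coordinate is linear in λ; the λ² term in each signed area is a multiple of (L−T)×(L−T) = 0, so 2·[ALZ] and 2·[ZNL] are each linear in λ. Evaluating at λ=0 and λ=1:
  2·[ALZ] = -2,   2·[ZNL] = -2·λ + 2
So [ALZ]:[ZNL] = (-2) / (-2·λ + 2). Setting this equal to -8/5:
  -2 = -8/5·(-2·λ + 2)  ⇒  λ = 3/8
Then r = λ/(1−λ) = (3/8)/(5/8) = 3/5. Check: with r = 3/5, N = (-17/8, -11/8) and [ALZ]:[ZNL] = -8/5 as required.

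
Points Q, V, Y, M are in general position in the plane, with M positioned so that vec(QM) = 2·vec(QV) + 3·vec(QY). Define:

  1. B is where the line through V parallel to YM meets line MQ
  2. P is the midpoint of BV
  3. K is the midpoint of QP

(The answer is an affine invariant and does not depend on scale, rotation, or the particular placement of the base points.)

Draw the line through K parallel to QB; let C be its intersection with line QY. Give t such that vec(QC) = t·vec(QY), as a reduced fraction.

t = -3/8

Choose coordinates Q = (0, 0), V = (1, 0), Y = (0, 1), M = (2, 3).
1. B is where the line through V parallel to YM meets line MQ ⇒ B = (-2, -3)
2. P is the midpoint of BV ⇒ P = (-1/2, -3/2)
3. K is the midpoint of QP ⇒ K = (-1/4, -3/4)
through K parallel to QB: direction (-2, -3); meets QY at C = (0, -3/8)
C = Q + t·(Y−Q) with t = -3/8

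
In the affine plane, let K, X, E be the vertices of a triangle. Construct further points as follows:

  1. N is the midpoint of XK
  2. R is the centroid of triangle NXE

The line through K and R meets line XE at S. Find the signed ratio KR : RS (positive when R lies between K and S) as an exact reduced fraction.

Choose coordinates K = (0, 0), X = (1, 0), E = (0, 1).
1. N is the midpoint of XK ⇒ N = (1/2, 0)
2. R is the centroid of triangle NXE ⇒ R = (1/2, 1/3)
line KR meets XE at S = (3/5, 2/5)
R = K + t·(S−K) with t = 5/6, so KR:RS = 5/6:1/6

KR:RS = 5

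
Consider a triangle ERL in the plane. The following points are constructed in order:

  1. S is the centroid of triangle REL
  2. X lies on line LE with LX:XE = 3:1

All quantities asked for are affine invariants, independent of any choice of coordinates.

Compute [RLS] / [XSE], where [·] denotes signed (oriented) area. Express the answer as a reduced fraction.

[RLS]:[XSE] = -4

Set E = (0, 0), R = (1, 0), L = (0, 1); any affine frame gives the same invariant.
1. S is the centroid of triangle REL ⇒ S = (1/3, 1/3)
2. X lies on line LE with LX:XE = 3:1 ⇒ X = (0, 1/4)
2·[RLS] = 1/3, 2·[XSE] = -1/12
[RLS]:[XSE] = 1/3:-1/12 = -4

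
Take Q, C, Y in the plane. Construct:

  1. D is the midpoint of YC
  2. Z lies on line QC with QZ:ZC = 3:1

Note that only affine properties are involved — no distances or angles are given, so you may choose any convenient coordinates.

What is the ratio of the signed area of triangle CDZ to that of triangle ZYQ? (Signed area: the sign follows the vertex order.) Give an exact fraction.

[CDZ]:[ZYQ] = 1/6

Assign Q = (0, 0), C = (1, 0), Y = (0, 1) — the answer is frame-independent, so this choice is without loss of generality.
1. D is the midpoint of YC ⇒ D = (1/2, 1/2)
2. Z lies on line QC with QZ:ZC = 3:1 ⇒ Z = (3/4, 0)
2·[CDZ] = 1/8, 2·[ZYQ] = 3/4
[CDZ]:[ZYQ] = 1/8:3/4 = 1/6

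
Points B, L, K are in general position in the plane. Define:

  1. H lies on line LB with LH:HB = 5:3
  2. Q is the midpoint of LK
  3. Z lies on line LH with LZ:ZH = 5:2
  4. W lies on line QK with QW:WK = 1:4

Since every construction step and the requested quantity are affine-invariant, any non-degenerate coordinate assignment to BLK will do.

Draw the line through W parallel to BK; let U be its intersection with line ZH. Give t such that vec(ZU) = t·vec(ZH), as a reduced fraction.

Assign B = (0, 0), L = (1, 0), K = (0, 1) — the answer is frame-independent, so this choice is without loss of generality.
1. H lies on line LB with LH:HB = 5:3 ⇒ H = (3/8, 0)
2. Q is the midpoint of LK ⇒ Q = (1/2, 1/2)
3. Z lies on line LH with LZ:ZH = 5:2 ⇒ Z = (31/56, 0)
4. W lies on line QK with QW:WK = 1:4 ⇒ W = (2/5, 3/5)
through W parallel to BK: direction (0, 1); meets ZH at U = (2/5, 0)
U = Z + t·(H−Z) with t = 43/50

t = 43/50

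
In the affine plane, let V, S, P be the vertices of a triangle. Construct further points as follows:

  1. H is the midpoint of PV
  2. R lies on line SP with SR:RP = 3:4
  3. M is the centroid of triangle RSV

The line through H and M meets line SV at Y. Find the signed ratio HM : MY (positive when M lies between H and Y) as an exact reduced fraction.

HM:MY = 5/2

Assign V = (0, 0), S = (1, 0), P = (0, 1) — the answer is frame-independent, so this choice is without loss of generality.
1. H is the midpoint of PV ⇒ H = (0, 1/2)
2. R lies on line SP with SR:RP = 3:4 ⇒ R = (4/7, 3/7)
3. M is the centroid of triangle RSV ⇒ M = (11/21, 1/7)
line HM meets SV at Y = (11/15, 0)
M = H + t·(Y−H) with t = 5/7, so HM:MY = 5/7:2/7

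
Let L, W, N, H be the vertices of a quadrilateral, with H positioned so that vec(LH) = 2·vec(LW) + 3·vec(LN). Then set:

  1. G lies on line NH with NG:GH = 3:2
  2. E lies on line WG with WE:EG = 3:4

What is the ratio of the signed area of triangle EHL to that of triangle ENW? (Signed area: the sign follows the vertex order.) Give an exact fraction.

[EHL]:[ENW] = 4/3

Work in coordinates with L = (0, 0), W = (1, 0), N = (0, 1), H = (2, 3).
1. G lies on line NH with NG:GH = 3:2 ⇒ G = (6/5, 11/5)
2. E lies on line WG with WE:EG = 3:4 ⇒ E = (38/35, 33/35)
2·[EHL] = 48/35, 2·[ENW] = 36/35
[EHL]:[ENW] = 48/35:36/35 = 4/3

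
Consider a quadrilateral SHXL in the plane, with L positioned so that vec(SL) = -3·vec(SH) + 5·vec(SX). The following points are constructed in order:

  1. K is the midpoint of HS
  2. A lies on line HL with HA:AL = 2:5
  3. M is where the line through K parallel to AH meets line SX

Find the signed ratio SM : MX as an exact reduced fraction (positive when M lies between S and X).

SM:MX = 5/3

Assign S = (0, 0), H = (1, 0), X = (0, 1), L = (-3, 5) — the answer is frame-independent, so this choice is without loss of generality.
1. K is the midpoint of HS ⇒ K = (1/2, 0)
2. A lies on line HL with HA:AL = 2:5 ⇒ A = (-1/7, 10/7)
3. M is where the line through K parallel to AH meets line SX ⇒ M = (0, 5/8)
M = S + t·(X−S) with t = 5/8, so SM:MX = t:(1−t) = 5/8:3/8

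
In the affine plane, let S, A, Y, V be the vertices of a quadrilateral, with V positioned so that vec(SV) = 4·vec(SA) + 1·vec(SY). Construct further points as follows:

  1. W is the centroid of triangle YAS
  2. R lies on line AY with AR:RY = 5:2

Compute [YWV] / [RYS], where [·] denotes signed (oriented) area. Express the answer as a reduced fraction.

[YWV]:[RYS] = 28/3

Set S = (0, 0), A = (1, 0), Y = (0, 1), V = (4, 1); any affine frame gives the same invariant.
1. W is the centroid of triangle YAS ⇒ W = (1/3, 1/3)
2. R lies on line AY with AR:RY = 5:2 ⇒ R = (2/7, 5/7)
2·[YWV] = 8/3, 2·[RYS] = 2/7
[YWV]:[RYS] = 8/3:2/7 = 28/3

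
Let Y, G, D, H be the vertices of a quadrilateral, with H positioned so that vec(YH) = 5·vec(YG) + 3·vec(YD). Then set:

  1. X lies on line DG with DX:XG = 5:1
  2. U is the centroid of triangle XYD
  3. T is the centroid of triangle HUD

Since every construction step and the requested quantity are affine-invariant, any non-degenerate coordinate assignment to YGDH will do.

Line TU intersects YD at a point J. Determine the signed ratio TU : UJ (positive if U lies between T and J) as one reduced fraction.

Assign Y = (0, 0), G = (1, 0), D = (0, 1), H = (5, 3) — the answer is frame-independent, so this choice is without loss of generality.
1. X lies on line DG with DX:XG = 5:1 ⇒ X = (5/6, 1/6)
2. U is the centroid of triangle XYD ⇒ U = (5/18, 7/18)
3. T is the centroid of triangle HUD ⇒ T = (95/54, 79/54)
line TU meets YD at J = (0, 3/16)
U = T + t·(J−T) with t = 16/19, so TU:UJ = 16/19:3/19

TU:UJ = 16/3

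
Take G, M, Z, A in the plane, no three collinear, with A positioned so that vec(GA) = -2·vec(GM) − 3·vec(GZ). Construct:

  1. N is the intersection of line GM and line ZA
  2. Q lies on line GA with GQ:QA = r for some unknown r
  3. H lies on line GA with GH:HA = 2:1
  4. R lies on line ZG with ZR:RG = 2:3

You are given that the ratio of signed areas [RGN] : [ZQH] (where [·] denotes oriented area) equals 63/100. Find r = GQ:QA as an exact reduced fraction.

r = 3/4

Set G = (0, 0), M = (1, 0), Z = (0, 1), A = (-2, -3); any affine frame gives the same invariant.
1. N is the intersection of line GM and line ZA ⇒ N = (-1/2, 0)
2. With GQ:QA = r, write λ = r/(r+1) so Q = G + λ·(A−G); Q is affine-linear in λ
3. H lies on line GA with GH:HA = 2:1 ⇒ H = (-4/3, -2)
4. R lies on line ZG with ZR:RG = 2:3 ⇒ R = (0, 3/5)
Every point depending on Q is an affine combination of Q and λ-independent points, so each such coordinate is linear in λ; the λ² term in each signed area is a multiple of (A−G)×(A−G) = 0, so 2·[RGN] and 2·[ZQH] are each linear in λ. Evaluating at λ=0 and λ=1:
  2·[RGN] = -3/10,   2·[ZQH] = 2·λ − 4/3
So [RGN]:[ZQH] = (-3/10) / (2·λ − 4/3). Setting this equal to 63/100:
  -3/10 = 63/100·(2·λ − 4/3)  ⇒  λ = 3/7
Then r = λ/(1−λ) = (3/7)/(4/7) = 3/4. Check: with r = 3/4, Q = (-6/7, -9/7) and [RGN]:[ZQH] = 63/100 as required.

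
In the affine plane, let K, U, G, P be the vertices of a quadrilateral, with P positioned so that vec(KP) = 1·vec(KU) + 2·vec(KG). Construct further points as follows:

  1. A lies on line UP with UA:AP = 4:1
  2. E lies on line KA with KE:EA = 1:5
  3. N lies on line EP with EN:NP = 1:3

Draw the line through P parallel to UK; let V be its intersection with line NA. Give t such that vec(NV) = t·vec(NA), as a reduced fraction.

t = 13/9

Set K = (0, 0), U = (1, 0), G = (0, 1), P = (1, 2); any affine frame gives the same invariant.
1. A lies on line UP with UA:AP = 4:1 ⇒ A = (1, 8/5)
2. E lies on line KA with KE:EA = 1:5 ⇒ E = (1/6, 4/15)
3. N lies on line EP with EN:NP = 1:3 ⇒ N = (3/8, 7/10)
through P parallel to UK: direction (-1, 0); meets NA at V = (23/18, 2)
V = N + t·(A−N) with t = 13/9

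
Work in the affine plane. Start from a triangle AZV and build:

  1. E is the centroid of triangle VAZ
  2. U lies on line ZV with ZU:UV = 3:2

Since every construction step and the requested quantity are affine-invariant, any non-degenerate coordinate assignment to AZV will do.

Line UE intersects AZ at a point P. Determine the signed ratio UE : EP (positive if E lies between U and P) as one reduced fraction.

Set A = (0, 0), Z = (1, 0), V = (0, 1); any affine frame gives the same invariant.
1. E is the centroid of triangle VAZ ⇒ E = (1/3, 1/3)
2. U lies on line ZV with ZU:UV = 3:2 ⇒ U = (2/5, 3/5)
line UE meets AZ at P = (1/4, 0)
E = U + t·(P−U) with t = 4/9, so UE:EP = 4/9:5/9

UE:EP = 4/5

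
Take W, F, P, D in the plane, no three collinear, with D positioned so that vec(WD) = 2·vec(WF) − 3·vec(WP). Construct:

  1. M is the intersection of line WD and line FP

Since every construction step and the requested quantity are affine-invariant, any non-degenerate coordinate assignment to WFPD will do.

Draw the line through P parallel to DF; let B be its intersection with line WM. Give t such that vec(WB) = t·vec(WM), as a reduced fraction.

Choose coordinates W = (0, 0), F = (1, 0), P = (0, 1), D = (2, -3).
1. M is the intersection of line WD and line FP ⇒ M = (-2, 3)
through P parallel to DF: direction (-1, 3); meets WM at B = (2/3, -1)
B = W + t·(M−W) with t = -1/3

t = -1/3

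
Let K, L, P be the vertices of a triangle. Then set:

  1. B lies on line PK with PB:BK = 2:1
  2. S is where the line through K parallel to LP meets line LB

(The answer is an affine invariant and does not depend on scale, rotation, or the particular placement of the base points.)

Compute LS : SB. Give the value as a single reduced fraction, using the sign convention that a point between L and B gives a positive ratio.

LS:SB = -3

Work in coordinates with K = (0, 0), L = (1, 0), P = (0, 1).
1. B lies on line PK with PB:BK = 2:1 ⇒ B = (0, 1/3)
2. S is where the line through K parallel to LP meets line LB ⇒ S = (-1/2, 1/2)
S = L + t·(B−L) with t = 3/2, so LS:SB = t:(1−t) = 3/2:-1/2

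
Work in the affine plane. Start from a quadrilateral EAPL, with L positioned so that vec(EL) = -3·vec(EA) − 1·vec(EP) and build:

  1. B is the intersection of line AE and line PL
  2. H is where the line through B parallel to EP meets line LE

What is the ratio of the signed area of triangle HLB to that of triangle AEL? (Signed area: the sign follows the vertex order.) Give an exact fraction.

Choose coordinates E = (0, 0), A = (1, 0), P = (0, 1), L = (-3, -1).
1. B is the intersection of line AE and line PL ⇒ B = (-3/2, 0)
2. H is where the line through B parallel to EP meets line LE ⇒ H = (-3/2, -1/2)
2·[HLB] = -3/4, 2·[AEL] = 1
[HLB]:[AEL] = -3/4:1 = -3/4

[HLB]:[AEL] = -3/4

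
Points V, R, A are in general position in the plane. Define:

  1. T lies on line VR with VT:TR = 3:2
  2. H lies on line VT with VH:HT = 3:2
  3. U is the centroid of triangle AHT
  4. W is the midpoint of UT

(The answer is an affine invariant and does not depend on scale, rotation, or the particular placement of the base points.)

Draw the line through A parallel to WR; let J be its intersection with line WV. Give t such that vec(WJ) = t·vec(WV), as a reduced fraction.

t = -56/25

Assign V = (0, 0), R = (1, 0), A = (0, 1) — the answer is frame-independent, so this choice is without loss of generality.
1. T lies on line VR with VT:TR = 3:2 ⇒ T = (3/5, 0)
2. H lies on line VT with VH:HT = 3:2 ⇒ H = (9/25, 0)
3. U is the centroid of triangle AHT ⇒ U = (8/25, 1/3)
4. W is the midpoint of UT ⇒ W = (23/50, 1/6)
through A parallel to WR: direction (27/50, -1/6); meets WV at J = (1863/1250, 27/50)
J = W + t·(V−W) with t = -56/25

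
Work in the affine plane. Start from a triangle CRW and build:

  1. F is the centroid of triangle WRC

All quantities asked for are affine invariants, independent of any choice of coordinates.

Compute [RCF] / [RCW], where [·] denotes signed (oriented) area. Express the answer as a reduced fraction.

Assign C = (0, 0), R = (1, 0), W = (0, 1) — the answer is frame-independent, so this choice is without loss of generality.
1. F is the centroid of triangle WRC ⇒ F = (1/3, 1/3)
2·[RCF] = -1/3, 2·[RCW] = -1
[RCF]:[RCW] = -1/3:-1 = 1/3

[RCF]:[RCW] = 1/3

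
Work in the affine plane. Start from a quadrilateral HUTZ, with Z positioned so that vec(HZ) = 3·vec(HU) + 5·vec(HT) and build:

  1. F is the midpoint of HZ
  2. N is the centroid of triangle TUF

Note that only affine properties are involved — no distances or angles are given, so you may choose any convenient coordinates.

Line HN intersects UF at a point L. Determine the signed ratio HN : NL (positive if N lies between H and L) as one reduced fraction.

Assign H = (0, 0), U = (1, 0), T = (0, 1), Z = (3, 5) — the answer is frame-independent, so this choice is without loss of generality.
1. F is the midpoint of HZ ⇒ F = (3/2, 5/2)
2. N is the centroid of triangle TUF ⇒ N = (5/6, 7/6)
line HN meets UF at L = (25/18, 35/18)
N = H + t·(L−H) with t = 3/5, so HN:NL = 3/5:2/5

HN:NL = 3/2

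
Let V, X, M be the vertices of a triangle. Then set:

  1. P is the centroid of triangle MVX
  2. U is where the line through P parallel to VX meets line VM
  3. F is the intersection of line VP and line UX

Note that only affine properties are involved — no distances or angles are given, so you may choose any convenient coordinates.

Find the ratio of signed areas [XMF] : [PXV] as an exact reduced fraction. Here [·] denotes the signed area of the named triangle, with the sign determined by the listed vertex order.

[XMF]:[PXV] = -3/2

Set V = (0, 0), X = (1, 0), M = (0, 1); any affine frame gives the same invariant.
1. P is the centroid of triangle MVX ⇒ P = (1/3, 1/3)
2. U is where the line through P parallel to VX meets line VM ⇒ U = (0, 1/3)
3. F is the intersection of line VP and line UX ⇒ F = (1/4, 1/4)
2·[XMF] = 1/2, 2·[PXV] = -1/3
[XMF]:[PXV] = 1/2:-1/3 = -3/2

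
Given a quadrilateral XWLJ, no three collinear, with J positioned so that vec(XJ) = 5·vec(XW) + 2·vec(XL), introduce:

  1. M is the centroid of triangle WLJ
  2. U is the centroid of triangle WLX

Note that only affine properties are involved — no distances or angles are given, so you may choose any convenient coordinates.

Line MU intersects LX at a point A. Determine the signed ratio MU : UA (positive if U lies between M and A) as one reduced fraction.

Set X = (0, 0), W = (1, 0), L = (0, 1), J = (5, 2); any affine frame gives the same invariant.
1. M is the centroid of triangle WLJ ⇒ M = (2, 1)
2. U is the centroid of triangle WLX ⇒ U = (1/3, 1/3)
line MU meets LX at A = (0, 1/5)
U = M + t·(A−M) with t = 5/6, so MU:UA = 5/6:1/6

MU:UA = 5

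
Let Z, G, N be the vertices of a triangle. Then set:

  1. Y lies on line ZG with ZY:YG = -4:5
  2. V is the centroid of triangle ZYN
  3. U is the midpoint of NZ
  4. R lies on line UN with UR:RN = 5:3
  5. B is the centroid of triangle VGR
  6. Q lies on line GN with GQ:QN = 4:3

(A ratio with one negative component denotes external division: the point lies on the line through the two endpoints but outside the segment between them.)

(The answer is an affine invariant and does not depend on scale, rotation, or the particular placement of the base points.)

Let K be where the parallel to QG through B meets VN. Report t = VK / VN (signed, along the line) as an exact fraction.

Assign Z = (0, 0), G = (1, 0), N = (0, 1) — the answer is frame-independent, so this choice is without loss of generality.
1. Y lies on line ZG with ZY:YG = -4:5 ⇒ Y = (-4, 0)
2. V is the centroid of triangle ZYN ⇒ V = (-4/3, 1/3)
3. U is the midpoint of NZ ⇒ U = (0, 1/2)
4. R lies on line UN with UR:RN = 5:3 ⇒ R = (0, 13/16)
5. B is the centroid of triangle VGR ⇒ B = (-1/9, 55/144)
6. Q lies on line GN with GQ:QN = 4:3 ⇒ Q = (3/7, 4/7)
through B parallel to QG: direction (4/7, -4/7); meets VN at K = (-35/72, 109/144)
K = V + t·(N−V) with t = 61/96

t = 61/96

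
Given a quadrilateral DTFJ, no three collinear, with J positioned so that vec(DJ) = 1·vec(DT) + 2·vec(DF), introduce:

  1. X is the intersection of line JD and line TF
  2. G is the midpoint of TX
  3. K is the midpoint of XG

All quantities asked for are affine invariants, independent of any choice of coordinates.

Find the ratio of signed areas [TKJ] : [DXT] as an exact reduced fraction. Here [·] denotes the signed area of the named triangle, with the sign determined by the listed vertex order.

Assign D = (0, 0), T = (1, 0), F = (0, 1), J = (1, 2) — the answer is frame-independent, so this choice is without loss of generality.
1. X is the intersection of line JD and line TF ⇒ X = (1/3, 2/3)
2. G is the midpoint of TX ⇒ G = (2/3, 1/3)
3. K is the midpoint of XG ⇒ K = (1/2, 1/2)
2·[TKJ] = -1, 2·[DXT] = -2/3
[TKJ]:[DXT] = -1:-2/3 = 3/2

[TKJ]:[DXT] = 3/2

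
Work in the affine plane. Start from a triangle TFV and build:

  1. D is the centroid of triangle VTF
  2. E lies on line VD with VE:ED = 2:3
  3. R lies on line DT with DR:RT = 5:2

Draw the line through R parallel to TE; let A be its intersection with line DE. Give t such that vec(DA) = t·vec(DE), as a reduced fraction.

Work in coordinates with T = (0, 0), F = (1, 0), V = (0, 1).
1. D is the centroid of triangle VTF ⇒ D = (1/3, 1/3)
2. E lies on line VD with VE:ED = 2:3 ⇒ E = (2/15, 11/15)
3. R lies on line DT with DR:RT = 5:2 ⇒ R = (2/21, 2/21)
through R parallel to TE: direction (2/15, 11/15); meets DE at A = (4/21, 13/21)
A = D + t·(E−D) with t = 5/7

t = 5/7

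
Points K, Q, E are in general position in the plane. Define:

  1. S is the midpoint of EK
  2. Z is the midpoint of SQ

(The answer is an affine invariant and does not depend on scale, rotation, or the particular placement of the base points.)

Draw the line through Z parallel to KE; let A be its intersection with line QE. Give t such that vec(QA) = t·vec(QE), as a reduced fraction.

t = 1/2

Work in coordinates with K = (0, 0), Q = (1, 0), E = (0, 1).
1. S is the midpoint of EK ⇒ S = (0, 1/2)
2. Z is the midpoint of SQ ⇒ Z = (1/2, 1/4)
through Z parallel to KE: direction (0, 1); meets QE at A = (1/2, 1/2)
A = Q + t·(E−Q) with t = 1/2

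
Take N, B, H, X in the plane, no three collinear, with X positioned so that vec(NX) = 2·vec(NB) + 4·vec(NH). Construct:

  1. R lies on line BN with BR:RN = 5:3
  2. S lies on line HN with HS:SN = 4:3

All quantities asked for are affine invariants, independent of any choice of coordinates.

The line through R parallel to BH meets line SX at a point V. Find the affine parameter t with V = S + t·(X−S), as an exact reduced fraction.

Choose coordinates N = (0, 0), B = (1, 0), H = (0, 1), X = (2, 4).
1. R lies on line BN with BR:RN = 5:3 ⇒ R = (3/8, 0)
2. S lies on line HN with HS:SN = 4:3 ⇒ S = (0, 3/7)
through R parallel to BH: direction (-1, 1); meets SX at V = (-1/52, 41/104)
V = S + t·(X−S) with t = -1/104

t = -1/104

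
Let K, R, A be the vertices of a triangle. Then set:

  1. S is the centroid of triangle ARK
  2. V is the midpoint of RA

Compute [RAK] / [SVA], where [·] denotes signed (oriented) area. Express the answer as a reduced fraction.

Set K = (0, 0), R = (1, 0), A = (0, 1); any affine frame gives the same invariant.
1. S is the centroid of triangle ARK ⇒ S = (1/3, 1/3)
2. V is the midpoint of RA ⇒ V = (1/2, 1/2)
2·[RAK] = 1, 2·[SVA] = 1/6
[RAK]:[SVA] = 1:1/6 = 6

[RAK]:[SVA] = 6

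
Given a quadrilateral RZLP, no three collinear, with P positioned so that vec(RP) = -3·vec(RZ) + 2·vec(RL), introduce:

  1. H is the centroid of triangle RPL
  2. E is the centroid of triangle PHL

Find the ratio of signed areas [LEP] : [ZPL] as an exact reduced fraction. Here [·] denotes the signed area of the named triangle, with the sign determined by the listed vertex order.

[LEP]:[ZPL] = 1/6

Set R = (0, 0), Z = (1, 0), L = (0, 1), P = (-3, 2); any affine frame gives the same invariant.
1. H is the centroid of triangle RPL ⇒ H = (-1, 1)
2. E is the centroid of triangle PHL ⇒ E = (-4/3, 4/3)
2·[LEP] = -1/3, 2·[ZPL] = -2
[LEP]:[ZPL] = -1/3:-2 = 1/6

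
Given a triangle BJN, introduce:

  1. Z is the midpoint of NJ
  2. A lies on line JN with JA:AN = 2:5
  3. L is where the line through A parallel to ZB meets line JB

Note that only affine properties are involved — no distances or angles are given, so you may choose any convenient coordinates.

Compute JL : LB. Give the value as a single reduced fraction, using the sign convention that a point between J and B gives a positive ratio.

Choose coordinates B = (0, 0), J = (1, 0), N = (0, 1).
1. Z is the midpoint of NJ ⇒ Z = (1/2, 1/2)
2. A lies on line JN with JA:AN = 2:5 ⇒ A = (5/7, 2/7)
3. L is where the line through A parallel to ZB meets line JB ⇒ L = (3/7, 0)
L = J + t·(B−J) with t = 4/7, so JL:LB = t:(1−t) = 4/7:3/7

JL:LB = 4/3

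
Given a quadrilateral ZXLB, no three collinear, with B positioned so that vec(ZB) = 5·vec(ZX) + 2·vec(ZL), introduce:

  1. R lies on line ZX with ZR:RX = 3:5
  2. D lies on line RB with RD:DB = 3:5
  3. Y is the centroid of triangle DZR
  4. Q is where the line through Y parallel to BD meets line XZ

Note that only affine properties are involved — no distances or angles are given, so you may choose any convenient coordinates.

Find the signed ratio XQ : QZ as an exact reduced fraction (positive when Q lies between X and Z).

XQ:QZ = 3

Assign Z = (0, 0), X = (1, 0), L = (0, 1), B = (5, 2) — the answer is frame-independent, so this choice is without loss of generality.
1. R lies on line ZX with ZR:RX = 3:5 ⇒ R = (3/8, 0)
2. D lies on line RB with RD:DB = 3:5 ⇒ D = (135/64, 3/4)
3. Y is the centroid of triangle DZR ⇒ Y = (53/64, 1/4)
4. Q is where the line through Y parallel to BD meets line XZ ⇒ Q = (1/4, 0)
Q = X + t·(Z−X) with t = 3/4, so XQ:QZ = t:(1−t) = 3/4:1/4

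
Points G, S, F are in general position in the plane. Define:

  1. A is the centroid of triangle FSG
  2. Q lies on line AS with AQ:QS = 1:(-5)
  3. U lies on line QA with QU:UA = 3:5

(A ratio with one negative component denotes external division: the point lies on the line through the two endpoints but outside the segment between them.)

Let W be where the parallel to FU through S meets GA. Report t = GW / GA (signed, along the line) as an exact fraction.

t = 59/27

Assign G = (0, 0), S = (1, 0), F = (0, 1) — the answer is frame-independent, so this choice is without loss of generality.
1. A is the centroid of triangle FSG ⇒ A = (1/3, 1/3)
2. Q lies on line AS with AQ:QS = 1:(-5) ⇒ Q = (1/6, 5/12)
3. U lies on line QA with QU:UA = 3:5 ⇒ U = (11/48, 37/96)
through S parallel to FU: direction (11/48, -59/96); meets GA at W = (59/81, 59/81)
W = G + t·(A−G) with t = 59/27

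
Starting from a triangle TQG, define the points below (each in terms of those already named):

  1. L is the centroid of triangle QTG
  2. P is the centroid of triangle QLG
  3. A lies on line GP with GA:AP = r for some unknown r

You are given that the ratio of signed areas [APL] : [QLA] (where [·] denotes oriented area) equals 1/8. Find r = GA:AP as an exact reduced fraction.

r = 5

Choose coordinates T = (0, 0), Q = (1, 0), G = (0, 1).
1. L is the centroid of triangle QTG ⇒ L = (1/3, 1/3)
2. P is the centroid of triangle QLG ⇒ P = (4/9, 4/9)
3. With GA:AP = r, write λ = r/(r+1) so A = G + λ·(P−G); A is affine-linear in λ
Every point depending on A is an affine combination of A and λ-independent points, so each such coordinate is linear in λ; the λ² term in each signed area is a multiple of (P−G)×(P−G) = 0, so 2·[APL] and 2·[QLA] are each linear in λ. Evaluating at λ=0 and λ=1:
  2·[APL] = 1/9·λ − 1/9,   2·[QLA] = 2/9·λ − 1/3
So [APL]:[QLA] = (1/9·λ − 1/9) / (2/9·λ − 1/3). Setting this equal to 1/8:
  1/9·λ − 1/9 = 1/8·(2/9·λ − 1/3)  ⇒  λ = 5/6
Then r = λ/(1−λ) = (5/6)/(1/6) = 5. Check: with r = 5, A = (10/27, 29/54) and [APL]:[QLA] = 1/8 as required.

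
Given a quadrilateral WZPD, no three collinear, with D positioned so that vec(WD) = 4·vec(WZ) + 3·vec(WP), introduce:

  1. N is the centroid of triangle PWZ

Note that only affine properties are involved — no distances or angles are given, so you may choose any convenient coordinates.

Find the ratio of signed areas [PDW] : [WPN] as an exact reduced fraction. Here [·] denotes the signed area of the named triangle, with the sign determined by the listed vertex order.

Set W = (0, 0), Z = (1, 0), P = (0, 1), D = (4, 3); any affine frame gives the same invariant.
1. N is the centroid of triangle PWZ ⇒ N = (1/3, 1/3)
2·[PDW] = -4, 2·[WPN] = -1/3
[PDW]:[WPN] = -4:-1/3 = 12

[PDW]:[WPN] = 12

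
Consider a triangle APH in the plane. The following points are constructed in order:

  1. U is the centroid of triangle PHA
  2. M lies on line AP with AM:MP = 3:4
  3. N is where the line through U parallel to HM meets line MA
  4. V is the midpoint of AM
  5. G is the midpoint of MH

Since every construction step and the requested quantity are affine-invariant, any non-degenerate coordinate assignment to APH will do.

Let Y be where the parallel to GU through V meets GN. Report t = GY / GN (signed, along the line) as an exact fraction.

t = 15/4

Assign A = (0, 0), P = (1, 0), H = (0, 1) — the answer is frame-independent, so this choice is without loss of generality.
1. U is the centroid of triangle PHA ⇒ U = (1/3, 1/3)
2. M lies on line AP with AM:MP = 3:4 ⇒ M = (3/7, 0)
3. N is where the line through U parallel to HM meets line MA ⇒ N = (10/21, 0)
4. V is the midpoint of AM ⇒ V = (3/14, 0)
5. G is the midpoint of MH ⇒ G = (3/14, 1/2)
through V parallel to GU: direction (5/42, -1/6); meets GN at Y = (67/56, -11/8)
Y = G + t·(N−G) with t = 15/4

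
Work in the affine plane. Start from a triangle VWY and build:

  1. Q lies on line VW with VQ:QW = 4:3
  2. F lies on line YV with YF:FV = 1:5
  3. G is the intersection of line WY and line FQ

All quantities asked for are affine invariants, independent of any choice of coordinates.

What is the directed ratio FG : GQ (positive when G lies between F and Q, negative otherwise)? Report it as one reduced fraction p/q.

Set V = (0, 0), W = (1, 0), Y = (0, 1); any affine frame gives the same invariant.
1. Q lies on line VW with VQ:QW = 4:3 ⇒ Q = (4/7, 0)
2. F lies on line YV with YF:FV = 1:5 ⇒ F = (0, 5/6)
3. G is the intersection of line WY and line FQ ⇒ G = (-4/11, 15/11)
G = F + t·(Q−F) with t = -7/11, so FG:GQ = t:(1−t) = -7/11:18/11

FG:GQ = -7/18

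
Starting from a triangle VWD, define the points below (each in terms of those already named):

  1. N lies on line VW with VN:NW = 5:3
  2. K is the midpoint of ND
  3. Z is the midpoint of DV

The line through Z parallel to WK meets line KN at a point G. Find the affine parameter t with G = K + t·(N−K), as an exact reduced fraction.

t = 5/6

Assign V = (0, 0), W = (1, 0), D = (0, 1) — the answer is frame-independent, so this choice is without loss of generality.
1. N lies on line VW with VN:NW = 5:3 ⇒ N = (5/8, 0)
2. K is the midpoint of ND ⇒ K = (5/16, 1/2)
3. Z is the midpoint of DV ⇒ Z = (0, 1/2)
through Z parallel to WK: direction (-11/16, 1/2); meets KN at G = (55/96, 1/12)
G = K + t·(N−K) with t = 5/6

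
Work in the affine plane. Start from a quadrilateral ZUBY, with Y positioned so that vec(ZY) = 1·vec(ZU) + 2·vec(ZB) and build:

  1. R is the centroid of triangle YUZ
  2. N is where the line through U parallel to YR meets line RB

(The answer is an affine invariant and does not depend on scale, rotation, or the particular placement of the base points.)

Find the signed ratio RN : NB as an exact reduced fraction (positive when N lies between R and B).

RN:NB = -2/5

Choose coordinates Z = (0, 0), U = (1, 0), B = (0, 1), Y = (1, 2).
1. R is the centroid of triangle YUZ ⇒ R = (2/3, 2/3)
2. N is where the line through U parallel to YR meets line RB ⇒ N = (10/9, 4/9)
N = R + t·(B−R) with t = -2/3, so RN:NB = t:(1−t) = -2/3:5/3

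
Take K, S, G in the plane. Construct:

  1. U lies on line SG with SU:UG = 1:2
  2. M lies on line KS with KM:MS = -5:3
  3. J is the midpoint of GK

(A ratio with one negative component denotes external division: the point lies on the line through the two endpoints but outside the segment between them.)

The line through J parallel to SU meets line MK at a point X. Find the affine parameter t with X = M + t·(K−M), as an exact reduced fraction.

t = 4/5

Assign K = (0, 0), S = (1, 0), G = (0, 1) — the answer is frame-independent, so this choice is without loss of generality.
1. U lies on line SG with SU:UG = 1:2 ⇒ U = (2/3, 1/3)
2. M lies on line KS with KM:MS = -5:3 ⇒ M = (5/2, 0)
3. J is the midpoint of GK ⇒ J = (0, 1/2)
through J parallel to SU: direction (-1/3, 1/3); meets MK at X = (1/2, 0)
X = M + t·(K−M) with t = 4/5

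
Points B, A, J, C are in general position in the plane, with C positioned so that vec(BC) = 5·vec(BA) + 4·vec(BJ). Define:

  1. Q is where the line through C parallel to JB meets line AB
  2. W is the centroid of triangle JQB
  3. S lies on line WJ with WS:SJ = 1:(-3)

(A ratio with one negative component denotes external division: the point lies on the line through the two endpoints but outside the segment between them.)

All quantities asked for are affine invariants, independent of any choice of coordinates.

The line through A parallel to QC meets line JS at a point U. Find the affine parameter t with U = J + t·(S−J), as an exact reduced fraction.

Work in coordinates with B = (0, 0), A = (1, 0), J = (0, 1), C = (5, 4).
1. Q is where the line through C parallel to JB meets line AB ⇒ Q = (5, 0)
2. W is the centroid of triangle JQB ⇒ W = (5/3, 1/3)
3. S lies on line WJ with WS:SJ = 1:(-3) ⇒ S = (5/2, 0)
through A parallel to QC: direction (0, 4); meets JS at U = (1, 3/5)
U = J + t·(S−J) with t = 2/5

t = 2/5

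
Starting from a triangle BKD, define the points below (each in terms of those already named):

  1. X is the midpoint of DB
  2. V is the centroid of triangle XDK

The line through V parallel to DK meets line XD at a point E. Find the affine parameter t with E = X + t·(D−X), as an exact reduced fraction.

Set B = (0, 0), K = (1, 0), D = (0, 1); any affine frame gives the same invariant.
1. X is the midpoint of DB ⇒ X = (0, 1/2)
2. V is the centroid of triangle XDK ⇒ V = (1/3, 1/2)
through V parallel to DK: direction (1, -1); meets XD at E = (0, 5/6)
E = X + t·(D−X) with t = 2/3

t = 2/3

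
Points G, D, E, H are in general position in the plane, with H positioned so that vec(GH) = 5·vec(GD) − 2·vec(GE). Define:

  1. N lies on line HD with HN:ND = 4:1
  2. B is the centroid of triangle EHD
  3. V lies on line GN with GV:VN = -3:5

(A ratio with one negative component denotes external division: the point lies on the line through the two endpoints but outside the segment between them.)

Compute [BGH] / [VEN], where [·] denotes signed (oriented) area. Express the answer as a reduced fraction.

[BGH]:[VEN] = -14/27

Choose coordinates G = (0, 0), D = (1, 0), E = (0, 1), H = (5, -2).
1. N lies on line HD with HN:ND = 4:1 ⇒ N = (9/5, -2/5)
2. B is the centroid of triangle EHD ⇒ B = (2, -1/3)
3. V lies on line GN with GV:VN = -3:5 ⇒ V = (-27/10, 3/5)
2·[BGH] = 7/3, 2·[VEN] = -9/2
[BGH]:[VEN] = 7/3:-9/2 = -14/27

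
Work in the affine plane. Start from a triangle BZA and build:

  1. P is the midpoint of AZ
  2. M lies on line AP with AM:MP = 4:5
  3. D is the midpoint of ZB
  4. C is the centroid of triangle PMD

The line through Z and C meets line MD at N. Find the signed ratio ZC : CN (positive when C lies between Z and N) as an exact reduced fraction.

Assign B = (0, 0), Z = (1, 0), A = (0, 1) — the answer is frame-independent, so this choice is without loss of generality.
1. P is the midpoint of AZ ⇒ P = (1/2, 1/2)
2. M lies on line AP with AM:MP = 4:5 ⇒ M = (2/9, 7/9)
3. D is the midpoint of ZB ⇒ D = (1/2, 0)
4. C is the centroid of triangle PMD ⇒ C = (11/27, 23/54)
line ZC meets MD at N = (109/333, 161/333)
C = Z + t·(N−Z) with t = 37/42, so ZC:CN = 37/42:5/42

ZC:CN = 37/5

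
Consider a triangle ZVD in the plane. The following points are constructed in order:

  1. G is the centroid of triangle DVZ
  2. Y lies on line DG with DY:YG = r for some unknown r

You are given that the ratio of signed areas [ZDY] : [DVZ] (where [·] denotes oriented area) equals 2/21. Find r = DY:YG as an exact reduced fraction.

r = 2/5

Work in coordinates with Z = (0, 0), V = (1, 0), D = (0, 1).
1. G is the centroid of triangle DVZ ⇒ G = (1/3, 1/3)
2. With DY:YG = r, write λ = r/(r+1) so Y = D + λ·(G−D); Y is affine-linear in λ
Every point depending on Y is an affine combination of Y and λ-independent points, so each such coordinate is linear in λ; the λ² term in each signed area is a multiple of (G−D)×(G−D) = 0, so 2·[ZDY] and 2·[DVZ] are each linear in λ. Evaluating at λ=0 and λ=1:
  2·[ZDY] = -1/3·λ,   2·[DVZ] = -1
So [ZDY]:[DVZ] = (-1/3·λ) / (-1). Setting this equal to 2/21:
  -1/3·λ = 2/21·(-1)  ⇒  λ = 2/7
Then r = λ/(1−λ) = (2/7)/(5/7) = 2/5. Check: with r = 2/5, Y = (2/21, 17/21) and [ZDY]:[DVZ] = 2/21 as required.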